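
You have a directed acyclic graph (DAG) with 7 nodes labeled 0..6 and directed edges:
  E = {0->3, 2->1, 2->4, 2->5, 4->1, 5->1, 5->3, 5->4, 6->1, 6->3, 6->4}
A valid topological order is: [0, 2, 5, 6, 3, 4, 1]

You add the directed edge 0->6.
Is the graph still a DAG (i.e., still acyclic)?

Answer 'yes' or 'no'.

Given toposort: [0, 2, 5, 6, 3, 4, 1]
Position of 0: index 0; position of 6: index 3
New edge 0->6: forward
Forward edge: respects the existing order. Still a DAG, same toposort still valid.
Still a DAG? yes

Answer: yes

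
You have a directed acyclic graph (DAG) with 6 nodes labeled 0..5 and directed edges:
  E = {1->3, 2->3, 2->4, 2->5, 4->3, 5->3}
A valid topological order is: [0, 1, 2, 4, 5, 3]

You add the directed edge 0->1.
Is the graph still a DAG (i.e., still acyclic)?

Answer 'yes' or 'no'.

Given toposort: [0, 1, 2, 4, 5, 3]
Position of 0: index 0; position of 1: index 1
New edge 0->1: forward
Forward edge: respects the existing order. Still a DAG, same toposort still valid.
Still a DAG? yes

Answer: yes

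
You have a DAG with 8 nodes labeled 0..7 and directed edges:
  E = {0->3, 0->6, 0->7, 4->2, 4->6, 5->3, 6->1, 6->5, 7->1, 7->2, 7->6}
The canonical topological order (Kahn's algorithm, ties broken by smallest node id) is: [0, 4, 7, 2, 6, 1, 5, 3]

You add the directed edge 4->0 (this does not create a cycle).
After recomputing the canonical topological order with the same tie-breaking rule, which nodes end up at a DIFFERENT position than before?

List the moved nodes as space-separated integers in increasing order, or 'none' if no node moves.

Old toposort: [0, 4, 7, 2, 6, 1, 5, 3]
Added edge 4->0
Recompute Kahn (smallest-id tiebreak):
  initial in-degrees: [1, 2, 2, 2, 0, 1, 3, 1]
  ready (indeg=0): [4]
  pop 4: indeg[0]->0; indeg[2]->1; indeg[6]->2 | ready=[0] | order so far=[4]
  pop 0: indeg[3]->1; indeg[6]->1; indeg[7]->0 | ready=[7] | order so far=[4, 0]
  pop 7: indeg[1]->1; indeg[2]->0; indeg[6]->0 | ready=[2, 6] | order so far=[4, 0, 7]
  pop 2: no out-edges | ready=[6] | order so far=[4, 0, 7, 2]
  pop 6: indeg[1]->0; indeg[5]->0 | ready=[1, 5] | order so far=[4, 0, 7, 2, 6]
  pop 1: no out-edges | ready=[5] | order so far=[4, 0, 7, 2, 6, 1]
  pop 5: indeg[3]->0 | ready=[3] | order so far=[4, 0, 7, 2, 6, 1, 5]
  pop 3: no out-edges | ready=[] | order so far=[4, 0, 7, 2, 6, 1, 5, 3]
New canonical toposort: [4, 0, 7, 2, 6, 1, 5, 3]
Compare positions:
  Node 0: index 0 -> 1 (moved)
  Node 1: index 5 -> 5 (same)
  Node 2: index 3 -> 3 (same)
  Node 3: index 7 -> 7 (same)
  Node 4: index 1 -> 0 (moved)
  Node 5: index 6 -> 6 (same)
  Node 6: index 4 -> 4 (same)
  Node 7: index 2 -> 2 (same)
Nodes that changed position: 0 4

Answer: 0 4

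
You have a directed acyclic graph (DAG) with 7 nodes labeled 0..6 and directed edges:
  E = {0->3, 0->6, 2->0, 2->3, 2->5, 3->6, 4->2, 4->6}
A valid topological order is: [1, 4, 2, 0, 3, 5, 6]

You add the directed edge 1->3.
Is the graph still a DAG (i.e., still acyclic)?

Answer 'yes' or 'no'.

Given toposort: [1, 4, 2, 0, 3, 5, 6]
Position of 1: index 0; position of 3: index 4
New edge 1->3: forward
Forward edge: respects the existing order. Still a DAG, same toposort still valid.
Still a DAG? yes

Answer: yes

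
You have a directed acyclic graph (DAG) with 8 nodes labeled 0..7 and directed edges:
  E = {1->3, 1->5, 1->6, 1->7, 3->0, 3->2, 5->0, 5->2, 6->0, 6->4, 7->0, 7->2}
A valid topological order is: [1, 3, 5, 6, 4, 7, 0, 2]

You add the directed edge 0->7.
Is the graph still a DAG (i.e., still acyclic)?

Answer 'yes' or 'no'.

Answer: no

Derivation:
Given toposort: [1, 3, 5, 6, 4, 7, 0, 2]
Position of 0: index 6; position of 7: index 5
New edge 0->7: backward (u after v in old order)
Backward edge: old toposort is now invalid. Check if this creates a cycle.
Does 7 already reach 0? Reachable from 7: [0, 2, 7]. YES -> cycle!
Still a DAG? no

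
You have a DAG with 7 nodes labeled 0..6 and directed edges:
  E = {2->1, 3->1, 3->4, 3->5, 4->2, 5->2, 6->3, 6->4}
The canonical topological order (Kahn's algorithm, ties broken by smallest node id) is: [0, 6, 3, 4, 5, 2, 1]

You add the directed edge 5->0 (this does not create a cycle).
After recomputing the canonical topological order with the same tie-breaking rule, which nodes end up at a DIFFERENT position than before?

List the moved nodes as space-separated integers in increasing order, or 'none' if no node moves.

Answer: 0 3 4 5 6

Derivation:
Old toposort: [0, 6, 3, 4, 5, 2, 1]
Added edge 5->0
Recompute Kahn (smallest-id tiebreak):
  initial in-degrees: [1, 2, 2, 1, 2, 1, 0]
  ready (indeg=0): [6]
  pop 6: indeg[3]->0; indeg[4]->1 | ready=[3] | order so far=[6]
  pop 3: indeg[1]->1; indeg[4]->0; indeg[5]->0 | ready=[4, 5] | order so far=[6, 3]
  pop 4: indeg[2]->1 | ready=[5] | order so far=[6, 3, 4]
  pop 5: indeg[0]->0; indeg[2]->0 | ready=[0, 2] | order so far=[6, 3, 4, 5]
  pop 0: no out-edges | ready=[2] | order so far=[6, 3, 4, 5, 0]
  pop 2: indeg[1]->0 | ready=[1] | order so far=[6, 3, 4, 5, 0, 2]
  pop 1: no out-edges | ready=[] | order so far=[6, 3, 4, 5, 0, 2, 1]
New canonical toposort: [6, 3, 4, 5, 0, 2, 1]
Compare positions:
  Node 0: index 0 -> 4 (moved)
  Node 1: index 6 -> 6 (same)
  Node 2: index 5 -> 5 (same)
  Node 3: index 2 -> 1 (moved)
  Node 4: index 3 -> 2 (moved)
  Node 5: index 4 -> 3 (moved)
  Node 6: index 1 -> 0 (moved)
Nodes that changed position: 0 3 4 5 6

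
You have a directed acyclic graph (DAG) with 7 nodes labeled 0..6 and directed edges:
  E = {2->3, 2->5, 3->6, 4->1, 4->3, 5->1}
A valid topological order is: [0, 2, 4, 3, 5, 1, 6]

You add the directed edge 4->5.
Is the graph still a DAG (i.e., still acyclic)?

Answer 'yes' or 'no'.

Answer: yes

Derivation:
Given toposort: [0, 2, 4, 3, 5, 1, 6]
Position of 4: index 2; position of 5: index 4
New edge 4->5: forward
Forward edge: respects the existing order. Still a DAG, same toposort still valid.
Still a DAG? yes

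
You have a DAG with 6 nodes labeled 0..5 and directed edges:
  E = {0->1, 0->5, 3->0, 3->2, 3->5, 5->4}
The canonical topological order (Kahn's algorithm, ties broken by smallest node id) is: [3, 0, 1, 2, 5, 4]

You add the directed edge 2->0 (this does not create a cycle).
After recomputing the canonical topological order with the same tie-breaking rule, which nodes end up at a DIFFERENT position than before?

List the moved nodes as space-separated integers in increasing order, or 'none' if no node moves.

Answer: 0 1 2

Derivation:
Old toposort: [3, 0, 1, 2, 5, 4]
Added edge 2->0
Recompute Kahn (smallest-id tiebreak):
  initial in-degrees: [2, 1, 1, 0, 1, 2]
  ready (indeg=0): [3]
  pop 3: indeg[0]->1; indeg[2]->0; indeg[5]->1 | ready=[2] | order so far=[3]
  pop 2: indeg[0]->0 | ready=[0] | order so far=[3, 2]
  pop 0: indeg[1]->0; indeg[5]->0 | ready=[1, 5] | order so far=[3, 2, 0]
  pop 1: no out-edges | ready=[5] | order so far=[3, 2, 0, 1]
  pop 5: indeg[4]->0 | ready=[4] | order so far=[3, 2, 0, 1, 5]
  pop 4: no out-edges | ready=[] | order so far=[3, 2, 0, 1, 5, 4]
New canonical toposort: [3, 2, 0, 1, 5, 4]
Compare positions:
  Node 0: index 1 -> 2 (moved)
  Node 1: index 2 -> 3 (moved)
  Node 2: index 3 -> 1 (moved)
  Node 3: index 0 -> 0 (same)
  Node 4: index 5 -> 5 (same)
  Node 5: index 4 -> 4 (same)
Nodes that changed position: 0 1 2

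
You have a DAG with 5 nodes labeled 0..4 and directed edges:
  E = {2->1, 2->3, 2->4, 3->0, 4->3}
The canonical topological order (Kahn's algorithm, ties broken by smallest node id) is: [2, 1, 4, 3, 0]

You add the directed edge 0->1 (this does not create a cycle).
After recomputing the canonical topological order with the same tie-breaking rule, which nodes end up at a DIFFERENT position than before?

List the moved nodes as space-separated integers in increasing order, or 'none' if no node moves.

Old toposort: [2, 1, 4, 3, 0]
Added edge 0->1
Recompute Kahn (smallest-id tiebreak):
  initial in-degrees: [1, 2, 0, 2, 1]
  ready (indeg=0): [2]
  pop 2: indeg[1]->1; indeg[3]->1; indeg[4]->0 | ready=[4] | order so far=[2]
  pop 4: indeg[3]->0 | ready=[3] | order so far=[2, 4]
  pop 3: indeg[0]->0 | ready=[0] | order so far=[2, 4, 3]
  pop 0: indeg[1]->0 | ready=[1] | order so far=[2, 4, 3, 0]
  pop 1: no out-edges | ready=[] | order so far=[2, 4, 3, 0, 1]
New canonical toposort: [2, 4, 3, 0, 1]
Compare positions:
  Node 0: index 4 -> 3 (moved)
  Node 1: index 1 -> 4 (moved)
  Node 2: index 0 -> 0 (same)
  Node 3: index 3 -> 2 (moved)
  Node 4: index 2 -> 1 (moved)
Nodes that changed position: 0 1 3 4

Answer: 0 1 3 4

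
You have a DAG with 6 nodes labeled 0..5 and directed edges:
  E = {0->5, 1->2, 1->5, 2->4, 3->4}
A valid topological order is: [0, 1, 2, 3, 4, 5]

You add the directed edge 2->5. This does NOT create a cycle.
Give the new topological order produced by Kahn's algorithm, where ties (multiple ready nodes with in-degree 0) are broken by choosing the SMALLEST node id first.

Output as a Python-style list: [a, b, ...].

Old toposort: [0, 1, 2, 3, 4, 5]
Added edge: 2->5
Position of 2 (2) < position of 5 (5). Old order still valid.
Run Kahn's algorithm (break ties by smallest node id):
  initial in-degrees: [0, 0, 1, 0, 2, 3]
  ready (indeg=0): [0, 1, 3]
  pop 0: indeg[5]->2 | ready=[1, 3] | order so far=[0]
  pop 1: indeg[2]->0; indeg[5]->1 | ready=[2, 3] | order so far=[0, 1]
  pop 2: indeg[4]->1; indeg[5]->0 | ready=[3, 5] | order so far=[0, 1, 2]
  pop 3: indeg[4]->0 | ready=[4, 5] | order so far=[0, 1, 2, 3]
  pop 4: no out-edges | ready=[5] | order so far=[0, 1, 2, 3, 4]
  pop 5: no out-edges | ready=[] | order so far=[0, 1, 2, 3, 4, 5]
  Result: [0, 1, 2, 3, 4, 5]

Answer: [0, 1, 2, 3, 4, 5]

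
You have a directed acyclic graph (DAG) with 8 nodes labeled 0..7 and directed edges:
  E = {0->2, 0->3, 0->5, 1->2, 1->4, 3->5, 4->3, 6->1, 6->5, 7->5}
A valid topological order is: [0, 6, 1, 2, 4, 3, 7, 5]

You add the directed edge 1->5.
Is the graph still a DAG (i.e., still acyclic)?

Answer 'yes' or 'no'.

Answer: yes

Derivation:
Given toposort: [0, 6, 1, 2, 4, 3, 7, 5]
Position of 1: index 2; position of 5: index 7
New edge 1->5: forward
Forward edge: respects the existing order. Still a DAG, same toposort still valid.
Still a DAG? yes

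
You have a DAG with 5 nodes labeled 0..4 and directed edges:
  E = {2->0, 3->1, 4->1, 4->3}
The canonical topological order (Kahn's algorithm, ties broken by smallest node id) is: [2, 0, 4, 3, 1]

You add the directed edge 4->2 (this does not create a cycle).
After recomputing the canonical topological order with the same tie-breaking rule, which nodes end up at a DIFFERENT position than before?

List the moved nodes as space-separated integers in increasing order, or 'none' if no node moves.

Old toposort: [2, 0, 4, 3, 1]
Added edge 4->2
Recompute Kahn (smallest-id tiebreak):
  initial in-degrees: [1, 2, 1, 1, 0]
  ready (indeg=0): [4]
  pop 4: indeg[1]->1; indeg[2]->0; indeg[3]->0 | ready=[2, 3] | order so far=[4]
  pop 2: indeg[0]->0 | ready=[0, 3] | order so far=[4, 2]
  pop 0: no out-edges | ready=[3] | order so far=[4, 2, 0]
  pop 3: indeg[1]->0 | ready=[1] | order so far=[4, 2, 0, 3]
  pop 1: no out-edges | ready=[] | order so far=[4, 2, 0, 3, 1]
New canonical toposort: [4, 2, 0, 3, 1]
Compare positions:
  Node 0: index 1 -> 2 (moved)
  Node 1: index 4 -> 4 (same)
  Node 2: index 0 -> 1 (moved)
  Node 3: index 3 -> 3 (same)
  Node 4: index 2 -> 0 (moved)
Nodes that changed position: 0 2 4

Answer: 0 2 4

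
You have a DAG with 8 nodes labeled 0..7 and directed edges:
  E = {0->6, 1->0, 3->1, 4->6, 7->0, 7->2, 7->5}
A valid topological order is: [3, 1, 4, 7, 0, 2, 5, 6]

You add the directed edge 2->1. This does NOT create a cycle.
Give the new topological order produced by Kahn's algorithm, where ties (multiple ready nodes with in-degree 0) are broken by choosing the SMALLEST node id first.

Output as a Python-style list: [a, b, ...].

Answer: [3, 4, 7, 2, 1, 0, 5, 6]

Derivation:
Old toposort: [3, 1, 4, 7, 0, 2, 5, 6]
Added edge: 2->1
Position of 2 (5) > position of 1 (1). Must reorder: 2 must now come before 1.
Run Kahn's algorithm (break ties by smallest node id):
  initial in-degrees: [2, 2, 1, 0, 0, 1, 2, 0]
  ready (indeg=0): [3, 4, 7]
  pop 3: indeg[1]->1 | ready=[4, 7] | order so far=[3]
  pop 4: indeg[6]->1 | ready=[7] | order so far=[3, 4]
  pop 7: indeg[0]->1; indeg[2]->0; indeg[5]->0 | ready=[2, 5] | order so far=[3, 4, 7]
  pop 2: indeg[1]->0 | ready=[1, 5] | order so far=[3, 4, 7, 2]
  pop 1: indeg[0]->0 | ready=[0, 5] | order so far=[3, 4, 7, 2, 1]
  pop 0: indeg[6]->0 | ready=[5, 6] | order so far=[3, 4, 7, 2, 1, 0]
  pop 5: no out-edges | ready=[6] | order so far=[3, 4, 7, 2, 1, 0, 5]
  pop 6: no out-edges | ready=[] | order so far=[3, 4, 7, 2, 1, 0, 5, 6]
  Result: [3, 4, 7, 2, 1, 0, 5, 6]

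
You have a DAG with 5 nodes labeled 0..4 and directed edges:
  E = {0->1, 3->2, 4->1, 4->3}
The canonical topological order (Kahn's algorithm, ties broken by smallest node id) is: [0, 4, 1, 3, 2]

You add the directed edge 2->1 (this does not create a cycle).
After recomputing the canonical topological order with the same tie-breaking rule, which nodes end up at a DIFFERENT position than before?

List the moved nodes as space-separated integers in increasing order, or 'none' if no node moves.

Answer: 1 2 3

Derivation:
Old toposort: [0, 4, 1, 3, 2]
Added edge 2->1
Recompute Kahn (smallest-id tiebreak):
  initial in-degrees: [0, 3, 1, 1, 0]
  ready (indeg=0): [0, 4]
  pop 0: indeg[1]->2 | ready=[4] | order so far=[0]
  pop 4: indeg[1]->1; indeg[3]->0 | ready=[3] | order so far=[0, 4]
  pop 3: indeg[2]->0 | ready=[2] | order so far=[0, 4, 3]
  pop 2: indeg[1]->0 | ready=[1] | order so far=[0, 4, 3, 2]
  pop 1: no out-edges | ready=[] | order so far=[0, 4, 3, 2, 1]
New canonical toposort: [0, 4, 3, 2, 1]
Compare positions:
  Node 0: index 0 -> 0 (same)
  Node 1: index 2 -> 4 (moved)
  Node 2: index 4 -> 3 (moved)
  Node 3: index 3 -> 2 (moved)
  Node 4: index 1 -> 1 (same)
Nodes that changed position: 1 2 3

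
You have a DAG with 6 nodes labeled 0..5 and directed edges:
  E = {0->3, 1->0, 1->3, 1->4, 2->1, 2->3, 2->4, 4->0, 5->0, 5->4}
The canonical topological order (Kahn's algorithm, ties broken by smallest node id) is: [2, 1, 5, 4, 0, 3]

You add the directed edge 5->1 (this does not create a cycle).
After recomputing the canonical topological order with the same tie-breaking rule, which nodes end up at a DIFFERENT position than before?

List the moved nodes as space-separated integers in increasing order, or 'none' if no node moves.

Answer: 1 5

Derivation:
Old toposort: [2, 1, 5, 4, 0, 3]
Added edge 5->1
Recompute Kahn (smallest-id tiebreak):
  initial in-degrees: [3, 2, 0, 3, 3, 0]
  ready (indeg=0): [2, 5]
  pop 2: indeg[1]->1; indeg[3]->2; indeg[4]->2 | ready=[5] | order so far=[2]
  pop 5: indeg[0]->2; indeg[1]->0; indeg[4]->1 | ready=[1] | order so far=[2, 5]
  pop 1: indeg[0]->1; indeg[3]->1; indeg[4]->0 | ready=[4] | order so far=[2, 5, 1]
  pop 4: indeg[0]->0 | ready=[0] | order so far=[2, 5, 1, 4]
  pop 0: indeg[3]->0 | ready=[3] | order so far=[2, 5, 1, 4, 0]
  pop 3: no out-edges | ready=[] | order so far=[2, 5, 1, 4, 0, 3]
New canonical toposort: [2, 5, 1, 4, 0, 3]
Compare positions:
  Node 0: index 4 -> 4 (same)
  Node 1: index 1 -> 2 (moved)
  Node 2: index 0 -> 0 (same)
  Node 3: index 5 -> 5 (same)
  Node 4: index 3 -> 3 (same)
  Node 5: index 2 -> 1 (moved)
Nodes that changed position: 1 5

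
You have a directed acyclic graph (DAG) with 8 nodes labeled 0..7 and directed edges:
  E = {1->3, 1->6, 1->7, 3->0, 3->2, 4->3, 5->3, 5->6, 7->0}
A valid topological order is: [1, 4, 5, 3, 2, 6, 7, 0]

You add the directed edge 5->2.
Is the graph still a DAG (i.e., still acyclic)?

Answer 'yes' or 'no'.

Answer: yes

Derivation:
Given toposort: [1, 4, 5, 3, 2, 6, 7, 0]
Position of 5: index 2; position of 2: index 4
New edge 5->2: forward
Forward edge: respects the existing order. Still a DAG, same toposort still valid.
Still a DAG? yes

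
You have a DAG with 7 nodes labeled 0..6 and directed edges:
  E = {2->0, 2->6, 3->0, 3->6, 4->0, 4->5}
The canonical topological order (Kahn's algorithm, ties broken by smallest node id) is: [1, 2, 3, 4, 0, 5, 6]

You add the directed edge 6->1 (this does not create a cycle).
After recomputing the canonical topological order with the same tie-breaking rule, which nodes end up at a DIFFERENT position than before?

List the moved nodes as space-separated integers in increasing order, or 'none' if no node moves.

Old toposort: [1, 2, 3, 4, 0, 5, 6]
Added edge 6->1
Recompute Kahn (smallest-id tiebreak):
  initial in-degrees: [3, 1, 0, 0, 0, 1, 2]
  ready (indeg=0): [2, 3, 4]
  pop 2: indeg[0]->2; indeg[6]->1 | ready=[3, 4] | order so far=[2]
  pop 3: indeg[0]->1; indeg[6]->0 | ready=[4, 6] | order so far=[2, 3]
  pop 4: indeg[0]->0; indeg[5]->0 | ready=[0, 5, 6] | order so far=[2, 3, 4]
  pop 0: no out-edges | ready=[5, 6] | order so far=[2, 3, 4, 0]
  pop 5: no out-edges | ready=[6] | order so far=[2, 3, 4, 0, 5]
  pop 6: indeg[1]->0 | ready=[1] | order so far=[2, 3, 4, 0, 5, 6]
  pop 1: no out-edges | ready=[] | order so far=[2, 3, 4, 0, 5, 6, 1]
New canonical toposort: [2, 3, 4, 0, 5, 6, 1]
Compare positions:
  Node 0: index 4 -> 3 (moved)
  Node 1: index 0 -> 6 (moved)
  Node 2: index 1 -> 0 (moved)
  Node 3: index 2 -> 1 (moved)
  Node 4: index 3 -> 2 (moved)
  Node 5: index 5 -> 4 (moved)
  Node 6: index 6 -> 5 (moved)
Nodes that changed position: 0 1 2 3 4 5 6

Answer: 0 1 2 3 4 5 6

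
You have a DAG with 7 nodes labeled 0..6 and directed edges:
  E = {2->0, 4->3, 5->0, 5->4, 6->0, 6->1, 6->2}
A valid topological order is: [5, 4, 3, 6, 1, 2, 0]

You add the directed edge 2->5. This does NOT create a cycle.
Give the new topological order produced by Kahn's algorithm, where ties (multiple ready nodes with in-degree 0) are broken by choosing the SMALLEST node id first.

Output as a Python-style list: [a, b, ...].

Answer: [6, 1, 2, 5, 0, 4, 3]

Derivation:
Old toposort: [5, 4, 3, 6, 1, 2, 0]
Added edge: 2->5
Position of 2 (5) > position of 5 (0). Must reorder: 2 must now come before 5.
Run Kahn's algorithm (break ties by smallest node id):
  initial in-degrees: [3, 1, 1, 1, 1, 1, 0]
  ready (indeg=0): [6]
  pop 6: indeg[0]->2; indeg[1]->0; indeg[2]->0 | ready=[1, 2] | order so far=[6]
  pop 1: no out-edges | ready=[2] | order so far=[6, 1]
  pop 2: indeg[0]->1; indeg[5]->0 | ready=[5] | order so far=[6, 1, 2]
  pop 5: indeg[0]->0; indeg[4]->0 | ready=[0, 4] | order so far=[6, 1, 2, 5]
  pop 0: no out-edges | ready=[4] | order so far=[6, 1, 2, 5, 0]
  pop 4: indeg[3]->0 | ready=[3] | order so far=[6, 1, 2, 5, 0, 4]
  pop 3: no out-edges | ready=[] | order so far=[6, 1, 2, 5, 0, 4, 3]
  Result: [6, 1, 2, 5, 0, 4, 3]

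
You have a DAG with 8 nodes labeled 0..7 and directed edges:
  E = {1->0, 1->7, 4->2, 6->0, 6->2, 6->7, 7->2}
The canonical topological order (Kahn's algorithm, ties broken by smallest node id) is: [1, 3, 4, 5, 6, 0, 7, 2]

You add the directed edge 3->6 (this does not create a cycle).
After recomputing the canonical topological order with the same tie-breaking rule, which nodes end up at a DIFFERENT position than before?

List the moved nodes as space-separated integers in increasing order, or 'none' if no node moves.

Old toposort: [1, 3, 4, 5, 6, 0, 7, 2]
Added edge 3->6
Recompute Kahn (smallest-id tiebreak):
  initial in-degrees: [2, 0, 3, 0, 0, 0, 1, 2]
  ready (indeg=0): [1, 3, 4, 5]
  pop 1: indeg[0]->1; indeg[7]->1 | ready=[3, 4, 5] | order so far=[1]
  pop 3: indeg[6]->0 | ready=[4, 5, 6] | order so far=[1, 3]
  pop 4: indeg[2]->2 | ready=[5, 6] | order so far=[1, 3, 4]
  pop 5: no out-edges | ready=[6] | order so far=[1, 3, 4, 5]
  pop 6: indeg[0]->0; indeg[2]->1; indeg[7]->0 | ready=[0, 7] | order so far=[1, 3, 4, 5, 6]
  pop 0: no out-edges | ready=[7] | order so far=[1, 3, 4, 5, 6, 0]
  pop 7: indeg[2]->0 | ready=[2] | order so far=[1, 3, 4, 5, 6, 0, 7]
  pop 2: no out-edges | ready=[] | order so far=[1, 3, 4, 5, 6, 0, 7, 2]
New canonical toposort: [1, 3, 4, 5, 6, 0, 7, 2]
Compare positions:
  Node 0: index 5 -> 5 (same)
  Node 1: index 0 -> 0 (same)
  Node 2: index 7 -> 7 (same)
  Node 3: index 1 -> 1 (same)
  Node 4: index 2 -> 2 (same)
  Node 5: index 3 -> 3 (same)
  Node 6: index 4 -> 4 (same)
  Node 7: index 6 -> 6 (same)
Nodes that changed position: none

Answer: none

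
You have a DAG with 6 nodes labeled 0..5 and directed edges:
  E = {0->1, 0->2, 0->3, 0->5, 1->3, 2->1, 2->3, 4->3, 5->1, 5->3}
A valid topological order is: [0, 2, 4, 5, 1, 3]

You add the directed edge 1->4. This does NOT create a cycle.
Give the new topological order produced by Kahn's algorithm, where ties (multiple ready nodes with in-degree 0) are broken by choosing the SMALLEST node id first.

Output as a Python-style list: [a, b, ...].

Old toposort: [0, 2, 4, 5, 1, 3]
Added edge: 1->4
Position of 1 (4) > position of 4 (2). Must reorder: 1 must now come before 4.
Run Kahn's algorithm (break ties by smallest node id):
  initial in-degrees: [0, 3, 1, 5, 1, 1]
  ready (indeg=0): [0]
  pop 0: indeg[1]->2; indeg[2]->0; indeg[3]->4; indeg[5]->0 | ready=[2, 5] | order so far=[0]
  pop 2: indeg[1]->1; indeg[3]->3 | ready=[5] | order so far=[0, 2]
  pop 5: indeg[1]->0; indeg[3]->2 | ready=[1] | order so far=[0, 2, 5]
  pop 1: indeg[3]->1; indeg[4]->0 | ready=[4] | order so far=[0, 2, 5, 1]
  pop 4: indeg[3]->0 | ready=[3] | order so far=[0, 2, 5, 1, 4]
  pop 3: no out-edges | ready=[] | order so far=[0, 2, 5, 1, 4, 3]
  Result: [0, 2, 5, 1, 4, 3]

Answer: [0, 2, 5, 1, 4, 3]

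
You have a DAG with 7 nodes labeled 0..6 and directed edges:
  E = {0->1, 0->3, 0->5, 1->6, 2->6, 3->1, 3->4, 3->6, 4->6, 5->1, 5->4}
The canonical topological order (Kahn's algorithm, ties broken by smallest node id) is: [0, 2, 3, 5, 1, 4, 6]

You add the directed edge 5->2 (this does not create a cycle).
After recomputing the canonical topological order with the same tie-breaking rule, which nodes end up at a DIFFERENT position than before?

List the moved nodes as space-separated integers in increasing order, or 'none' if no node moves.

Answer: 1 2 3 5

Derivation:
Old toposort: [0, 2, 3, 5, 1, 4, 6]
Added edge 5->2
Recompute Kahn (smallest-id tiebreak):
  initial in-degrees: [0, 3, 1, 1, 2, 1, 4]
  ready (indeg=0): [0]
  pop 0: indeg[1]->2; indeg[3]->0; indeg[5]->0 | ready=[3, 5] | order so far=[0]
  pop 3: indeg[1]->1; indeg[4]->1; indeg[6]->3 | ready=[5] | order so far=[0, 3]
  pop 5: indeg[1]->0; indeg[2]->0; indeg[4]->0 | ready=[1, 2, 4] | order so far=[0, 3, 5]
  pop 1: indeg[6]->2 | ready=[2, 4] | order so far=[0, 3, 5, 1]
  pop 2: indeg[6]->1 | ready=[4] | order so far=[0, 3, 5, 1, 2]
  pop 4: indeg[6]->0 | ready=[6] | order so far=[0, 3, 5, 1, 2, 4]
  pop 6: no out-edges | ready=[] | order so far=[0, 3, 5, 1, 2, 4, 6]
New canonical toposort: [0, 3, 5, 1, 2, 4, 6]
Compare positions:
  Node 0: index 0 -> 0 (same)
  Node 1: index 4 -> 3 (moved)
  Node 2: index 1 -> 4 (moved)
  Node 3: index 2 -> 1 (moved)
  Node 4: index 5 -> 5 (same)
  Node 5: index 3 -> 2 (moved)
  Node 6: index 6 -> 6 (same)
Nodes that changed position: 1 2 3 5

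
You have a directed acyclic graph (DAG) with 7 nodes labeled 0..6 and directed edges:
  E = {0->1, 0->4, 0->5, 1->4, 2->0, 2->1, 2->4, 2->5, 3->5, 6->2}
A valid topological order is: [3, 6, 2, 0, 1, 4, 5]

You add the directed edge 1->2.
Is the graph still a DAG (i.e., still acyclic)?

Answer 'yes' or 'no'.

Answer: no

Derivation:
Given toposort: [3, 6, 2, 0, 1, 4, 5]
Position of 1: index 4; position of 2: index 2
New edge 1->2: backward (u after v in old order)
Backward edge: old toposort is now invalid. Check if this creates a cycle.
Does 2 already reach 1? Reachable from 2: [0, 1, 2, 4, 5]. YES -> cycle!
Still a DAG? no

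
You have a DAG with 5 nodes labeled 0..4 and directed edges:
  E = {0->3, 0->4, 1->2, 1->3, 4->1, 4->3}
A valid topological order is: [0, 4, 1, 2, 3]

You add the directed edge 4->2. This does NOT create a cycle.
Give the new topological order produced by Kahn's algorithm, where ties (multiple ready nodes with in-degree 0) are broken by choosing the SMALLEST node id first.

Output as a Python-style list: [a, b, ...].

Answer: [0, 4, 1, 2, 3]

Derivation:
Old toposort: [0, 4, 1, 2, 3]
Added edge: 4->2
Position of 4 (1) < position of 2 (3). Old order still valid.
Run Kahn's algorithm (break ties by smallest node id):
  initial in-degrees: [0, 1, 2, 3, 1]
  ready (indeg=0): [0]
  pop 0: indeg[3]->2; indeg[4]->0 | ready=[4] | order so far=[0]
  pop 4: indeg[1]->0; indeg[2]->1; indeg[3]->1 | ready=[1] | order so far=[0, 4]
  pop 1: indeg[2]->0; indeg[3]->0 | ready=[2, 3] | order so far=[0, 4, 1]
  pop 2: no out-edges | ready=[3] | order so far=[0, 4, 1, 2]
  pop 3: no out-edges | ready=[] | order so far=[0, 4, 1, 2, 3]
  Result: [0, 4, 1, 2, 3]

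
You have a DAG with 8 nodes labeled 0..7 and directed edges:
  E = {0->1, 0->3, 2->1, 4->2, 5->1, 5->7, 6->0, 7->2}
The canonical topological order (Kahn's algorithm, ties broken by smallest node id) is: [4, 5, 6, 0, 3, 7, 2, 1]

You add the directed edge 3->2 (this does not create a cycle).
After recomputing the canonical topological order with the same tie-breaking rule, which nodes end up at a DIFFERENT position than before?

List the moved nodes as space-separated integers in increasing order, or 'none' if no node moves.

Answer: none

Derivation:
Old toposort: [4, 5, 6, 0, 3, 7, 2, 1]
Added edge 3->2
Recompute Kahn (smallest-id tiebreak):
  initial in-degrees: [1, 3, 3, 1, 0, 0, 0, 1]
  ready (indeg=0): [4, 5, 6]
  pop 4: indeg[2]->2 | ready=[5, 6] | order so far=[4]
  pop 5: indeg[1]->2; indeg[7]->0 | ready=[6, 7] | order so far=[4, 5]
  pop 6: indeg[0]->0 | ready=[0, 7] | order so far=[4, 5, 6]
  pop 0: indeg[1]->1; indeg[3]->0 | ready=[3, 7] | order so far=[4, 5, 6, 0]
  pop 3: indeg[2]->1 | ready=[7] | order so far=[4, 5, 6, 0, 3]
  pop 7: indeg[2]->0 | ready=[2] | order so far=[4, 5, 6, 0, 3, 7]
  pop 2: indeg[1]->0 | ready=[1] | order so far=[4, 5, 6, 0, 3, 7, 2]
  pop 1: no out-edges | ready=[] | order so far=[4, 5, 6, 0, 3, 7, 2, 1]
New canonical toposort: [4, 5, 6, 0, 3, 7, 2, 1]
Compare positions:
  Node 0: index 3 -> 3 (same)
  Node 1: index 7 -> 7 (same)
  Node 2: index 6 -> 6 (same)
  Node 3: index 4 -> 4 (same)
  Node 4: index 0 -> 0 (same)
  Node 5: index 1 -> 1 (same)
  Node 6: index 2 -> 2 (same)
  Node 7: index 5 -> 5 (same)
Nodes that changed position: none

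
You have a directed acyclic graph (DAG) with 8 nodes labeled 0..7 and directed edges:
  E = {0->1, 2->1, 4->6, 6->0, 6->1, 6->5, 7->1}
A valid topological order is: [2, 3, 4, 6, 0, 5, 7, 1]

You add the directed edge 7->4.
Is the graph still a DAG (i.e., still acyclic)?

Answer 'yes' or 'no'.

Given toposort: [2, 3, 4, 6, 0, 5, 7, 1]
Position of 7: index 6; position of 4: index 2
New edge 7->4: backward (u after v in old order)
Backward edge: old toposort is now invalid. Check if this creates a cycle.
Does 4 already reach 7? Reachable from 4: [0, 1, 4, 5, 6]. NO -> still a DAG (reorder needed).
Still a DAG? yes

Answer: yes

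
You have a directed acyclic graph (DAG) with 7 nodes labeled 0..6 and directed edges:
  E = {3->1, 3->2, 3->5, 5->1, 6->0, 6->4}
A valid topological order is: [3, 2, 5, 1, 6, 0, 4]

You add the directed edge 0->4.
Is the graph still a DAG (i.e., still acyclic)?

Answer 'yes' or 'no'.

Given toposort: [3, 2, 5, 1, 6, 0, 4]
Position of 0: index 5; position of 4: index 6
New edge 0->4: forward
Forward edge: respects the existing order. Still a DAG, same toposort still valid.
Still a DAG? yes

Answer: yes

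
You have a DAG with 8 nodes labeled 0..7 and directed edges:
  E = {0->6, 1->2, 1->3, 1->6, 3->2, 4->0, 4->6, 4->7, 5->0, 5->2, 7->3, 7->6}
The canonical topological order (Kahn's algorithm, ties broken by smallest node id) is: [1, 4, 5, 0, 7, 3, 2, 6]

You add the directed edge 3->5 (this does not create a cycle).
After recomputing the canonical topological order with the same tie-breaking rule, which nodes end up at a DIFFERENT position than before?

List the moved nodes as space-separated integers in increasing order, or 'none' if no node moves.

Old toposort: [1, 4, 5, 0, 7, 3, 2, 6]
Added edge 3->5
Recompute Kahn (smallest-id tiebreak):
  initial in-degrees: [2, 0, 3, 2, 0, 1, 4, 1]
  ready (indeg=0): [1, 4]
  pop 1: indeg[2]->2; indeg[3]->1; indeg[6]->3 | ready=[4] | order so far=[1]
  pop 4: indeg[0]->1; indeg[6]->2; indeg[7]->0 | ready=[7] | order so far=[1, 4]
  pop 7: indeg[3]->0; indeg[6]->1 | ready=[3] | order so far=[1, 4, 7]
  pop 3: indeg[2]->1; indeg[5]->0 | ready=[5] | order so far=[1, 4, 7, 3]
  pop 5: indeg[0]->0; indeg[2]->0 | ready=[0, 2] | order so far=[1, 4, 7, 3, 5]
  pop 0: indeg[6]->0 | ready=[2, 6] | order so far=[1, 4, 7, 3, 5, 0]
  pop 2: no out-edges | ready=[6] | order so far=[1, 4, 7, 3, 5, 0, 2]
  pop 6: no out-edges | ready=[] | order so far=[1, 4, 7, 3, 5, 0, 2, 6]
New canonical toposort: [1, 4, 7, 3, 5, 0, 2, 6]
Compare positions:
  Node 0: index 3 -> 5 (moved)
  Node 1: index 0 -> 0 (same)
  Node 2: index 6 -> 6 (same)
  Node 3: index 5 -> 3 (moved)
  Node 4: index 1 -> 1 (same)
  Node 5: index 2 -> 4 (moved)
  Node 6: index 7 -> 7 (same)
  Node 7: index 4 -> 2 (moved)
Nodes that changed position: 0 3 5 7

Answer: 0 3 5 7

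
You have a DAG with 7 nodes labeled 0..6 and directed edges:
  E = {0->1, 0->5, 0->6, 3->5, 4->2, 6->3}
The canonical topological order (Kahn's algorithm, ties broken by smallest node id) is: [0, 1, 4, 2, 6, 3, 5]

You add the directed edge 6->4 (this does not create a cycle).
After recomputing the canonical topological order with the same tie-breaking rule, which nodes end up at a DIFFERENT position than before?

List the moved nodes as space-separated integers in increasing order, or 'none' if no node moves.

Old toposort: [0, 1, 4, 2, 6, 3, 5]
Added edge 6->4
Recompute Kahn (smallest-id tiebreak):
  initial in-degrees: [0, 1, 1, 1, 1, 2, 1]
  ready (indeg=0): [0]
  pop 0: indeg[1]->0; indeg[5]->1; indeg[6]->0 | ready=[1, 6] | order so far=[0]
  pop 1: no out-edges | ready=[6] | order so far=[0, 1]
  pop 6: indeg[3]->0; indeg[4]->0 | ready=[3, 4] | order so far=[0, 1, 6]
  pop 3: indeg[5]->0 | ready=[4, 5] | order so far=[0, 1, 6, 3]
  pop 4: indeg[2]->0 | ready=[2, 5] | order so far=[0, 1, 6, 3, 4]
  pop 2: no out-edges | ready=[5] | order so far=[0, 1, 6, 3, 4, 2]
  pop 5: no out-edges | ready=[] | order so far=[0, 1, 6, 3, 4, 2, 5]
New canonical toposort: [0, 1, 6, 3, 4, 2, 5]
Compare positions:
  Node 0: index 0 -> 0 (same)
  Node 1: index 1 -> 1 (same)
  Node 2: index 3 -> 5 (moved)
  Node 3: index 5 -> 3 (moved)
  Node 4: index 2 -> 4 (moved)
  Node 5: index 6 -> 6 (same)
  Node 6: index 4 -> 2 (moved)
Nodes that changed position: 2 3 4 6

Answer: 2 3 4 6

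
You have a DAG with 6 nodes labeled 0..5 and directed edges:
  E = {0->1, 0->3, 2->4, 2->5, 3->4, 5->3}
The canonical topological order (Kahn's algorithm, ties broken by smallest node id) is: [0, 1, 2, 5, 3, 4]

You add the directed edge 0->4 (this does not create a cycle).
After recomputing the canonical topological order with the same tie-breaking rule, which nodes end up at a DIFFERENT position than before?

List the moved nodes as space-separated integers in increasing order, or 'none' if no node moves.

Answer: none

Derivation:
Old toposort: [0, 1, 2, 5, 3, 4]
Added edge 0->4
Recompute Kahn (smallest-id tiebreak):
  initial in-degrees: [0, 1, 0, 2, 3, 1]
  ready (indeg=0): [0, 2]
  pop 0: indeg[1]->0; indeg[3]->1; indeg[4]->2 | ready=[1, 2] | order so far=[0]
  pop 1: no out-edges | ready=[2] | order so far=[0, 1]
  pop 2: indeg[4]->1; indeg[5]->0 | ready=[5] | order so far=[0, 1, 2]
  pop 5: indeg[3]->0 | ready=[3] | order so far=[0, 1, 2, 5]
  pop 3: indeg[4]->0 | ready=[4] | order so far=[0, 1, 2, 5, 3]
  pop 4: no out-edges | ready=[] | order so far=[0, 1, 2, 5, 3, 4]
New canonical toposort: [0, 1, 2, 5, 3, 4]
Compare positions:
  Node 0: index 0 -> 0 (same)
  Node 1: index 1 -> 1 (same)
  Node 2: index 2 -> 2 (same)
  Node 3: index 4 -> 4 (same)
  Node 4: index 5 -> 5 (same)
  Node 5: index 3 -> 3 (same)
Nodes that changed position: none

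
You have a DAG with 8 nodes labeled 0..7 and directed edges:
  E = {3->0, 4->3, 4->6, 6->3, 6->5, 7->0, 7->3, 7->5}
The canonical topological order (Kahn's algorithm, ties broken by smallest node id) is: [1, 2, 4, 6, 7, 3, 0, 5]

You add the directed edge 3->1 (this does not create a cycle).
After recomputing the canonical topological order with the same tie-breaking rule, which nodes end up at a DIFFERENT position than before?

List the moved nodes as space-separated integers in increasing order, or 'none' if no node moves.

Old toposort: [1, 2, 4, 6, 7, 3, 0, 5]
Added edge 3->1
Recompute Kahn (smallest-id tiebreak):
  initial in-degrees: [2, 1, 0, 3, 0, 2, 1, 0]
  ready (indeg=0): [2, 4, 7]
  pop 2: no out-edges | ready=[4, 7] | order so far=[2]
  pop 4: indeg[3]->2; indeg[6]->0 | ready=[6, 7] | order so far=[2, 4]
  pop 6: indeg[3]->1; indeg[5]->1 | ready=[7] | order so far=[2, 4, 6]
  pop 7: indeg[0]->1; indeg[3]->0; indeg[5]->0 | ready=[3, 5] | order so far=[2, 4, 6, 7]
  pop 3: indeg[0]->0; indeg[1]->0 | ready=[0, 1, 5] | order so far=[2, 4, 6, 7, 3]
  pop 0: no out-edges | ready=[1, 5] | order so far=[2, 4, 6, 7, 3, 0]
  pop 1: no out-edges | ready=[5] | order so far=[2, 4, 6, 7, 3, 0, 1]
  pop 5: no out-edges | ready=[] | order so far=[2, 4, 6, 7, 3, 0, 1, 5]
New canonical toposort: [2, 4, 6, 7, 3, 0, 1, 5]
Compare positions:
  Node 0: index 6 -> 5 (moved)
  Node 1: index 0 -> 6 (moved)
  Node 2: index 1 -> 0 (moved)
  Node 3: index 5 -> 4 (moved)
  Node 4: index 2 -> 1 (moved)
  Node 5: index 7 -> 7 (same)
  Node 6: index 3 -> 2 (moved)
  Node 7: index 4 -> 3 (moved)
Nodes that changed position: 0 1 2 3 4 6 7

Answer: 0 1 2 3 4 6 7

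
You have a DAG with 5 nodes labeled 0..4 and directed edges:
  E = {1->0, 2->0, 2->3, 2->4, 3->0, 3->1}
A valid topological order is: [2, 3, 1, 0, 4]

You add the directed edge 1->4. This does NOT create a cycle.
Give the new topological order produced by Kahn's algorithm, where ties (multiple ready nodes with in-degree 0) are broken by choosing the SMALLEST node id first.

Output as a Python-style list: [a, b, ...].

Answer: [2, 3, 1, 0, 4]

Derivation:
Old toposort: [2, 3, 1, 0, 4]
Added edge: 1->4
Position of 1 (2) < position of 4 (4). Old order still valid.
Run Kahn's algorithm (break ties by smallest node id):
  initial in-degrees: [3, 1, 0, 1, 2]
  ready (indeg=0): [2]
  pop 2: indeg[0]->2; indeg[3]->0; indeg[4]->1 | ready=[3] | order so far=[2]
  pop 3: indeg[0]->1; indeg[1]->0 | ready=[1] | order so far=[2, 3]
  pop 1: indeg[0]->0; indeg[4]->0 | ready=[0, 4] | order so far=[2, 3, 1]
  pop 0: no out-edges | ready=[4] | order so far=[2, 3, 1, 0]
  pop 4: no out-edges | ready=[] | order so far=[2, 3, 1, 0, 4]
  Result: [2, 3, 1, 0, 4]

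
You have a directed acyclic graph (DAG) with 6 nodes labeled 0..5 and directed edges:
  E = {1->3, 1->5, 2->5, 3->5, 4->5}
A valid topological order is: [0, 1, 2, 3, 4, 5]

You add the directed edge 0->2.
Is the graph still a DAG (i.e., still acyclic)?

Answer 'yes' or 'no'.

Answer: yes

Derivation:
Given toposort: [0, 1, 2, 3, 4, 5]
Position of 0: index 0; position of 2: index 2
New edge 0->2: forward
Forward edge: respects the existing order. Still a DAG, same toposort still valid.
Still a DAG? yes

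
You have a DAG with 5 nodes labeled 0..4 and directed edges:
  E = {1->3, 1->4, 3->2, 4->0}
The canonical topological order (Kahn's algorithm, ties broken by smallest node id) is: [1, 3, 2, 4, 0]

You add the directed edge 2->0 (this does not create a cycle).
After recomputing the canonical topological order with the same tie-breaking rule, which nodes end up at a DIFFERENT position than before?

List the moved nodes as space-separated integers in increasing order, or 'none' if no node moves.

Answer: none

Derivation:
Old toposort: [1, 3, 2, 4, 0]
Added edge 2->0
Recompute Kahn (smallest-id tiebreak):
  initial in-degrees: [2, 0, 1, 1, 1]
  ready (indeg=0): [1]
  pop 1: indeg[3]->0; indeg[4]->0 | ready=[3, 4] | order so far=[1]
  pop 3: indeg[2]->0 | ready=[2, 4] | order so far=[1, 3]
  pop 2: indeg[0]->1 | ready=[4] | order so far=[1, 3, 2]
  pop 4: indeg[0]->0 | ready=[0] | order so far=[1, 3, 2, 4]
  pop 0: no out-edges | ready=[] | order so far=[1, 3, 2, 4, 0]
New canonical toposort: [1, 3, 2, 4, 0]
Compare positions:
  Node 0: index 4 -> 4 (same)
  Node 1: index 0 -> 0 (same)
  Node 2: index 2 -> 2 (same)
  Node 3: index 1 -> 1 (same)
  Node 4: index 3 -> 3 (same)
Nodes that changed position: none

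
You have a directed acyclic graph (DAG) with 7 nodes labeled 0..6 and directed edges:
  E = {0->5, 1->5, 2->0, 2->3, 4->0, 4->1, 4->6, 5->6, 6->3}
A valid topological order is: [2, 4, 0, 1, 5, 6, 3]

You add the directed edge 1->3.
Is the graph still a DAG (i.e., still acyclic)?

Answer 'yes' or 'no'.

Given toposort: [2, 4, 0, 1, 5, 6, 3]
Position of 1: index 3; position of 3: index 6
New edge 1->3: forward
Forward edge: respects the existing order. Still a DAG, same toposort still valid.
Still a DAG? yes

Answer: yes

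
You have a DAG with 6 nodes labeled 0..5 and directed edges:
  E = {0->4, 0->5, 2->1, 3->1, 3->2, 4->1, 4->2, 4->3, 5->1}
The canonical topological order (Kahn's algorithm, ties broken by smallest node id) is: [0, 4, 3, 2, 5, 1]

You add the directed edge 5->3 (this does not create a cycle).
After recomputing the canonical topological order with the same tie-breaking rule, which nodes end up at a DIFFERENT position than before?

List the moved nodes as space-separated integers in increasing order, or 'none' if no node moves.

Answer: 2 3 5

Derivation:
Old toposort: [0, 4, 3, 2, 5, 1]
Added edge 5->3
Recompute Kahn (smallest-id tiebreak):
  initial in-degrees: [0, 4, 2, 2, 1, 1]
  ready (indeg=0): [0]
  pop 0: indeg[4]->0; indeg[5]->0 | ready=[4, 5] | order so far=[0]
  pop 4: indeg[1]->3; indeg[2]->1; indeg[3]->1 | ready=[5] | order so far=[0, 4]
  pop 5: indeg[1]->2; indeg[3]->0 | ready=[3] | order so far=[0, 4, 5]
  pop 3: indeg[1]->1; indeg[2]->0 | ready=[2] | order so far=[0, 4, 5, 3]
  pop 2: indeg[1]->0 | ready=[1] | order so far=[0, 4, 5, 3, 2]
  pop 1: no out-edges | ready=[] | order so far=[0, 4, 5, 3, 2, 1]
New canonical toposort: [0, 4, 5, 3, 2, 1]
Compare positions:
  Node 0: index 0 -> 0 (same)
  Node 1: index 5 -> 5 (same)
  Node 2: index 3 -> 4 (moved)
  Node 3: index 2 -> 3 (moved)
  Node 4: index 1 -> 1 (same)
  Node 5: index 4 -> 2 (moved)
Nodes that changed position: 2 3 5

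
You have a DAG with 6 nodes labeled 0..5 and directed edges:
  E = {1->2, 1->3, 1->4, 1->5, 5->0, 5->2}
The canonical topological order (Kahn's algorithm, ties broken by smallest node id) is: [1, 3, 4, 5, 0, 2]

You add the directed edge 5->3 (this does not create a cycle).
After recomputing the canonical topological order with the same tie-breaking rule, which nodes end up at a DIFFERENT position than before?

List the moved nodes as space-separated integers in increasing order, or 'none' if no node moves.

Old toposort: [1, 3, 4, 5, 0, 2]
Added edge 5->3
Recompute Kahn (smallest-id tiebreak):
  initial in-degrees: [1, 0, 2, 2, 1, 1]
  ready (indeg=0): [1]
  pop 1: indeg[2]->1; indeg[3]->1; indeg[4]->0; indeg[5]->0 | ready=[4, 5] | order so far=[1]
  pop 4: no out-edges | ready=[5] | order so far=[1, 4]
  pop 5: indeg[0]->0; indeg[2]->0; indeg[3]->0 | ready=[0, 2, 3] | order so far=[1, 4, 5]
  pop 0: no out-edges | ready=[2, 3] | order so far=[1, 4, 5, 0]
  pop 2: no out-edges | ready=[3] | order so far=[1, 4, 5, 0, 2]
  pop 3: no out-edges | ready=[] | order so far=[1, 4, 5, 0, 2, 3]
New canonical toposort: [1, 4, 5, 0, 2, 3]
Compare positions:
  Node 0: index 4 -> 3 (moved)
  Node 1: index 0 -> 0 (same)
  Node 2: index 5 -> 4 (moved)
  Node 3: index 1 -> 5 (moved)
  Node 4: index 2 -> 1 (moved)
  Node 5: index 3 -> 2 (moved)
Nodes that changed position: 0 2 3 4 5

Answer: 0 2 3 4 5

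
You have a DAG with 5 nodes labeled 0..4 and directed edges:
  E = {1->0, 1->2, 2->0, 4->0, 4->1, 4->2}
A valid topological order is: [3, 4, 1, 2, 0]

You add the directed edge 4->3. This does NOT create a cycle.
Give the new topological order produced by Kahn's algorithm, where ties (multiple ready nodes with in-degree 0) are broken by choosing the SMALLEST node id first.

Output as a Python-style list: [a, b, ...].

Answer: [4, 1, 2, 0, 3]

Derivation:
Old toposort: [3, 4, 1, 2, 0]
Added edge: 4->3
Position of 4 (1) > position of 3 (0). Must reorder: 4 must now come before 3.
Run Kahn's algorithm (break ties by smallest node id):
  initial in-degrees: [3, 1, 2, 1, 0]
  ready (indeg=0): [4]
  pop 4: indeg[0]->2; indeg[1]->0; indeg[2]->1; indeg[3]->0 | ready=[1, 3] | order so far=[4]
  pop 1: indeg[0]->1; indeg[2]->0 | ready=[2, 3] | order so far=[4, 1]
  pop 2: indeg[0]->0 | ready=[0, 3] | order so far=[4, 1, 2]
  pop 0: no out-edges | ready=[3] | order so far=[4, 1, 2, 0]
  pop 3: no out-edges | ready=[] | order so far=[4, 1, 2, 0, 3]
  Result: [4, 1, 2, 0, 3]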